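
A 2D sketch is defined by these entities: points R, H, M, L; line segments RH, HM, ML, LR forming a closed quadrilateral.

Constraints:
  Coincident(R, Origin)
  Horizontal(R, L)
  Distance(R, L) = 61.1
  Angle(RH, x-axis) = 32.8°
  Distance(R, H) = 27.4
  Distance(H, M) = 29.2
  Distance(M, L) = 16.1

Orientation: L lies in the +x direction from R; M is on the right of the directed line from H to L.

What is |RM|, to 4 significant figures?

45.63

Checks: |HM| = 29.20 ✓; |ML| = 16.10 ✓.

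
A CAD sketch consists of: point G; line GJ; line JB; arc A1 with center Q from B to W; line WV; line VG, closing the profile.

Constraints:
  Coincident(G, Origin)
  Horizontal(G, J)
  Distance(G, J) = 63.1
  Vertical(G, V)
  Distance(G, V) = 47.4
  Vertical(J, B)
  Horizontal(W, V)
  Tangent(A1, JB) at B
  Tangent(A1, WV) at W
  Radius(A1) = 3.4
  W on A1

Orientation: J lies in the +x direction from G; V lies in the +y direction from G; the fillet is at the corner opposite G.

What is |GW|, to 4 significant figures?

76.23

G is at the origin; G and J share the same y with |GJ| = 63.1 and J on the +x side, so J = (63.10, 0.000). GV is vertical with |GV| = 47.4 and V on the +y side, so V = (0.000, 47.40). The virtual corner opposite G is at (63.10, 47.40). The tangent condition forces QB to be normal to JB and tangency of A1 to WV means the radius QW is perpendicular to WV, with radius 3.4, so the center Q sits 3.4 in from both sides at Q = (59.70, 44.00). That places the tangent points at B = (63.10, 44.00) on JB and W = (59.70, 47.40) on WV. Then |GW| = |W − G| = 76.23.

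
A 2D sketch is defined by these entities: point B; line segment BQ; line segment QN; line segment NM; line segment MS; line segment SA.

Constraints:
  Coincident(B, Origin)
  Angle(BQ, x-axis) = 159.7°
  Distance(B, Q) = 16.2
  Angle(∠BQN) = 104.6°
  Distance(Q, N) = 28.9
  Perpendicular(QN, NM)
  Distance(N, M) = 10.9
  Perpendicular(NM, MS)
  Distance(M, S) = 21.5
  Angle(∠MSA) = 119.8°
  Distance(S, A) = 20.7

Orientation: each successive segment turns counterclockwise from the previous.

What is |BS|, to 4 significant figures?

12.44

B is at the origin; BQ runs at 159.7° with length 16.2, so Q = (-15.19, 5.620). ∠BQN = 104.6° gives QN at -124.9° from the x-axis; with |QN| = 28.9, N = (-31.73, -18.08). The perpendicularity gives NM at right angles to QN, so NM runs at -34.90°; with |NM| = 10.9, M = (-22.79, -24.32). The perpendicularity gives MS at right angles to NM, so MS runs at 55.10°; with |MS| = 21.5, S = (-10.49, -6.685). Then |BS| = |S − B| = 12.44.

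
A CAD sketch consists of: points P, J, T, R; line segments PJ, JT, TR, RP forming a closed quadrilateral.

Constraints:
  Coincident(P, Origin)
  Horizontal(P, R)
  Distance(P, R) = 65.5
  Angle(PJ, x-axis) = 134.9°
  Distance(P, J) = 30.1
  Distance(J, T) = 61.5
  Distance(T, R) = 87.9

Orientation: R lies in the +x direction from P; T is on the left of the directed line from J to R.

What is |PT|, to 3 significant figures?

72.9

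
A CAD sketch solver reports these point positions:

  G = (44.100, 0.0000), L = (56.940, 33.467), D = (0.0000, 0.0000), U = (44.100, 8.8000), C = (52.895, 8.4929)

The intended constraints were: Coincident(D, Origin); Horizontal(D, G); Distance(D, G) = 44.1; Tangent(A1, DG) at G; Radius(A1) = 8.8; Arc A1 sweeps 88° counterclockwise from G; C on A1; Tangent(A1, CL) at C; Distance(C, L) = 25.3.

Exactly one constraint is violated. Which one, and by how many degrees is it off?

Tangent(A1, CL) at C — off by 7.20°.

D = (0.00, 0.00) ✓; D.y = 0.00, G.y = 0.00 ✓; |DG| = 44.10 ✓; ∠(UG, GD) = 90.00° ✓; |UG| = 8.800 ✓; bearing(U→C) − bearing(U→G) = 88.00° ✓; |UC| = 8.800 ✓; ∠(UC, CL) = 97.20° ✗; |CL| = 25.30 ✓.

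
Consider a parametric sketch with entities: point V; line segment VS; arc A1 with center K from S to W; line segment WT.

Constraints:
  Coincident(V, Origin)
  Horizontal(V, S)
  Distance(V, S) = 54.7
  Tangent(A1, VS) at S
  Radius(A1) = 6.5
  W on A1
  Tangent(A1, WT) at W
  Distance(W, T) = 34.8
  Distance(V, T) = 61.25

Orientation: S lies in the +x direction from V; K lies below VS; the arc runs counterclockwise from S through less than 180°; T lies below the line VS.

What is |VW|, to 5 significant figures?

48.593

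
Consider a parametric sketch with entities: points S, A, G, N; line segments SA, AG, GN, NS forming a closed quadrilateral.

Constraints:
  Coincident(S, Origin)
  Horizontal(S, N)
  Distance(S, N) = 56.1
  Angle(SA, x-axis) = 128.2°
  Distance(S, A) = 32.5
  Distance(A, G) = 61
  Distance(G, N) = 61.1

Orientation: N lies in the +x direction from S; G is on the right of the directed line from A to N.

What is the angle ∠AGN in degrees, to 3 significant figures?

82.3°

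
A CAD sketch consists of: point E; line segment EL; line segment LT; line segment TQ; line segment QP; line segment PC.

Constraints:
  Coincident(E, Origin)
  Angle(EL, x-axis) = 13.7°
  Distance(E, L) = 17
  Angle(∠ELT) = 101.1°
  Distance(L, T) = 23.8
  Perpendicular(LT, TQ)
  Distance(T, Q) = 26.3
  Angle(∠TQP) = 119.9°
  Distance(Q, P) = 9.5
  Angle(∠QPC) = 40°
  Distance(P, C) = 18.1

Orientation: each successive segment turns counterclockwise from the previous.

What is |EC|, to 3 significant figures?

25.2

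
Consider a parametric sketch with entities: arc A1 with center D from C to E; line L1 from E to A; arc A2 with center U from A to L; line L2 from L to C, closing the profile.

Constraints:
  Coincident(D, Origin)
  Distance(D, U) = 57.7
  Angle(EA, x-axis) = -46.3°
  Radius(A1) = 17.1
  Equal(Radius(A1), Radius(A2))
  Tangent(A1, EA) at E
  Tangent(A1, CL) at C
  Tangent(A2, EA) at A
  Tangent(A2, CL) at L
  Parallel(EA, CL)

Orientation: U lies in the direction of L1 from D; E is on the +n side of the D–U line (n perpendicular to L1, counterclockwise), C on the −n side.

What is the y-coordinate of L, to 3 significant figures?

-53.5

The slot axis is L1's direction at -46.3°, so u = (cos -46.3°, sin -46.3°) = (0.691, -0.723) and n = (−sin -46.3°, cos -46.3°) = (0.723, 0.691). D is at the origin and U lies 57.7 along u from D, so U = 57.7·u = (39.9, -41.7). Tangency of A1 to both parallel lines with radius 17.1 puts E and C at D ± 17.1·n: E = (12.4, 11.8), C = (-12.4, -11.8). Equal radii place A and L the same way about U: A = U + 17.1·n = (52.2, -29.9), L = U − 17.1·n = (27.5, -53.5). So L.y = -53.5.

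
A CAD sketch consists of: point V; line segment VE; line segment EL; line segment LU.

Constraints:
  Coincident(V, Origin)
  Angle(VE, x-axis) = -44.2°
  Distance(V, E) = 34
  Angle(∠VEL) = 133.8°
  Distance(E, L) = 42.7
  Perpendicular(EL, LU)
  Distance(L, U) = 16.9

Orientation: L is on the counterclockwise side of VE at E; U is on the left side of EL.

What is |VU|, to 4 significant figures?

66.67

∠VEL = 133.8°, so EL runs at -44.2° + (180° − 133.8°) = 2.000° from the x-axis; with |EL| = 42.7, L = E + 42.7·(cos 2.000°, sin 2.000°) = (67.05, -22.21). The perpendicularity gives LU at right angles to EL; with |LU| = 16.9 on the left of EL, U = L + 16.9·(-0.03490, 0.9994) = (66.46, -5.324). Then |VU| = |U − V| = 66.67.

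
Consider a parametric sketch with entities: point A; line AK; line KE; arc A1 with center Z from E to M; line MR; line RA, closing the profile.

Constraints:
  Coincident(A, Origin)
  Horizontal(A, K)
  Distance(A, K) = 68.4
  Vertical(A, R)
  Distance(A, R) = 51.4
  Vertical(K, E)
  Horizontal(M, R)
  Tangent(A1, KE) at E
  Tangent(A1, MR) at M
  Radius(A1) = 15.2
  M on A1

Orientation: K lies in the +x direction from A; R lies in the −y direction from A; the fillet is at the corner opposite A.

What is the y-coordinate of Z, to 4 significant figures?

-36.20

A is at the origin; AK is horizontal with |AK| = 68.4 and K on the +x side, so K = (68.40, 0.000). AR is vertical with |AR| = 51.4 and R on the −y side, so R = (0.000, -51.40). The virtual corner opposite A is at (68.40, -51.40). A1 meets KE tangentially, so ZE is at right angles to KE and tangency of A1 to MR means the radius ZM is perpendicular to MR, with radius 15.2, so the center Z sits 15.2 in from both sides at Z = (53.20, -36.20). So Z.y = -36.20.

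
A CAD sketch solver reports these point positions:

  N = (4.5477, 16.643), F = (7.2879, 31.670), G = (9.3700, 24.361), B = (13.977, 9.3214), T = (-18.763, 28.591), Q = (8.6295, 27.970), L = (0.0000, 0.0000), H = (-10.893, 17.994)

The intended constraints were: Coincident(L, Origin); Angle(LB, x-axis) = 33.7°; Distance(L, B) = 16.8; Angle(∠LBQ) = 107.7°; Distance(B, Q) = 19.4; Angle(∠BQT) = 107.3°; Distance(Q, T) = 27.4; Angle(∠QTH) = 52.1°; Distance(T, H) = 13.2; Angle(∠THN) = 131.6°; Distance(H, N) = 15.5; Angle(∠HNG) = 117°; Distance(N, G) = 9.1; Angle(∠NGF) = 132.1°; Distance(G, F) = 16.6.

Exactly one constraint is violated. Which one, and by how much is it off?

Distance(G, F) = 16.6 — off by 9.00.

L = (0.00, 0.00) ✓; LB at 33.70° ✓; |LB| = 16.80 ✓; ∠LBQ = 107.7° ✓; |BQ| = 19.40 ✓; ∠BQT = 107.3° ✓; |QT| = 27.40 ✓; ∠QTH = 52.10° ✓; |TH| = 13.20 ✓; ∠THN = 131.6° ✓; |HN| = 15.50 ✓; ∠HNG = 117.0° ✓; |NG| = 9.101 ✓; ∠NGF = 132.1° ✓; |GF| = 7.600 ✗.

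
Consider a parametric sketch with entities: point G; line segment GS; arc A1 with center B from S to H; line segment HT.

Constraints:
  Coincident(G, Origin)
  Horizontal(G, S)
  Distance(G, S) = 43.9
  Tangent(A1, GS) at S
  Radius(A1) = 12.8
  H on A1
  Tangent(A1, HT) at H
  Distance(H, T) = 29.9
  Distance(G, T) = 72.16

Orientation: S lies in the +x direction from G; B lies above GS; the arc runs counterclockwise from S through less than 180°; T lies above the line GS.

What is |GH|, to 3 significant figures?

57.9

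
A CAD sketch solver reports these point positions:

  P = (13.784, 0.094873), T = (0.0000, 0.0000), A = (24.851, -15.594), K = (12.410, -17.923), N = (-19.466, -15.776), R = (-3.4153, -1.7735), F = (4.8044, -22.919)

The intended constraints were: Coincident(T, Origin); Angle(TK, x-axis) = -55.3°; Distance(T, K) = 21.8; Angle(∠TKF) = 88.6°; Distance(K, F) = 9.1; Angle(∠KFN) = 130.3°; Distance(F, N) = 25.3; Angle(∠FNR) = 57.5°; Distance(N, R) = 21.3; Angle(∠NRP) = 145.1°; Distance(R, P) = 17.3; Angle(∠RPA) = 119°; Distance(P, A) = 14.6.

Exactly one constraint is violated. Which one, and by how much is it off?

Distance(P, A) = 14.6 — off by 4.60.

T = (0.00, 0.00) ✓; TK at -55.30° ✓; |TK| = 21.80 ✓; ∠TKF = 88.60° ✓; |KF| = 9.100 ✓; ∠KFN = 130.3° ✓; |FN| = 25.30 ✓; ∠FNR = 57.50° ✓; |NR| = 21.30 ✓; ∠NRP = 145.1° ✓; |RP| = 17.30 ✓; ∠RPA = 119.0° ✓; |PA| = 19.20 ✗.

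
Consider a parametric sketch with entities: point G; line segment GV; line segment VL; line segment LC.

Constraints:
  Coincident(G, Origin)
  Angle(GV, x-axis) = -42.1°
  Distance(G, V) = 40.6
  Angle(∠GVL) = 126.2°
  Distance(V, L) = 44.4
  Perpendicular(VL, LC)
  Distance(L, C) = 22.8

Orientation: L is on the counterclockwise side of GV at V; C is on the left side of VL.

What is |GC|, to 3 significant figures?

69.1

∠GVL = 126.2°, so VL runs at -42.1° + (180° − 126.2°) = 11.7° from the x-axis; with |VL| = 44.4, L = V + 44.4·(cos 11.7°, sin 11.7°) = (73.6, -18.2). VL ⟂ LC; with |LC| = 22.8 on the left of VL, C = L + 22.8·(-0.203, 0.979) = (69.0, 4.11). Then |GC| = |C − G| = 69.1.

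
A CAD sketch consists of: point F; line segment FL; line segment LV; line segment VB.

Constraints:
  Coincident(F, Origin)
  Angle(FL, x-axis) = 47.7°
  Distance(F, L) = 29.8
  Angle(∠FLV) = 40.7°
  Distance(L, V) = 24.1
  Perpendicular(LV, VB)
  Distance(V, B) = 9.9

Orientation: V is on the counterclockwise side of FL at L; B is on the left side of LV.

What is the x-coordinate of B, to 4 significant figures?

-2.658

∠FLV = 40.7°, so LV runs at 47.7° + (180° − 40.7°) = 187.0° from the x-axis; with |LV| = 24.1, V = L + 24.1·(cos 187.0°, sin 187.0°) = (-3.865, 19.10). The perpendicularity gives VB at right angles to LV; with |VB| = 9.9 on the left of LV, B = V + 9.9·(0.1219, -0.9925) = (-2.658, 9.278). So B.x = -2.658.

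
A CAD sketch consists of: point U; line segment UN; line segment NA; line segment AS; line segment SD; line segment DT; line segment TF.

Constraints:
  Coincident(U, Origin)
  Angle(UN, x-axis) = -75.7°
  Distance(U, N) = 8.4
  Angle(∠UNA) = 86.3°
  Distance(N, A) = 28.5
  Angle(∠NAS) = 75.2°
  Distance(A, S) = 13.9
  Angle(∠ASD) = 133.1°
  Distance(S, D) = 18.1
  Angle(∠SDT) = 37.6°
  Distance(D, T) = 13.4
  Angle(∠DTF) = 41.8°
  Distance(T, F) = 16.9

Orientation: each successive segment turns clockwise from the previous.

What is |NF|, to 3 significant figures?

32.5

U is at the origin; UN runs at -75.7° with length 8.4, so N = (2.07, -8.14). ∠UNA = 86.3° gives NA at -169° from the x-axis; with |NA| = 28.5, A = (-25.9, -13.4). ∠NAS = 75.2° gives AS at 85.8° from the x-axis; with |AS| = 13.9, S = (-24.9, 0.480). ∠ASD = 133.1° gives SD at 38.9° from the x-axis; with |SD| = 18.1, D = (-10.8, 11.8). ∠SDT = 37.6° gives DT at -104° from the x-axis; with |DT| = 13.4, T = (-14.0, -1.18). ∠DTF = 41.8° gives TF at 118° from the x-axis; with |TF| = 16.9, F = (-22.0, 13.7). Then |NF| = |F − N| = 32.5.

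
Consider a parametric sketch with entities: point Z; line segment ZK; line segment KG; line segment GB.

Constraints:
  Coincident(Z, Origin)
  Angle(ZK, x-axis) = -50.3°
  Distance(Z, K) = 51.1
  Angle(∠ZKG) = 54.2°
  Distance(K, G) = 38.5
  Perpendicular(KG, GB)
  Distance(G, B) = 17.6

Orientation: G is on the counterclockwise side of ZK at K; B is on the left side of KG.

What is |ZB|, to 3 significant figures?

25.4

Z is at the origin; ZK runs at -50.3° with length 51.1, so K = 51.1·(cos -50.3°, sin -50.3°) = (32.6, -39.3). ∠ZKG = 54.2°, so KG runs at -50.3° + (180° − 54.2°) = 75.5° from the x-axis; with |KG| = 38.5, G = K + 38.5·(cos 75.5°, sin 75.5°) = (42.3, -2.04). KG is perpendicular to GB; with |GB| = 17.6 on the left of KG, B = G + 17.6·(-0.968, 0.250) = (25.2, 2.36). Then |ZB| = |B − Z| = 25.4.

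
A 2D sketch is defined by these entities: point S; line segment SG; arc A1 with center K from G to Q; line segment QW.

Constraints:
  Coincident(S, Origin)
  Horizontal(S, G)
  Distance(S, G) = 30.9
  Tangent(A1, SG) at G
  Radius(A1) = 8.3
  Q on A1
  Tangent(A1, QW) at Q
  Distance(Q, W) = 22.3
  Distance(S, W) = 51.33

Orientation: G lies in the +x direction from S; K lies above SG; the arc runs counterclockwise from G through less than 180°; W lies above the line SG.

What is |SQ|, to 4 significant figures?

39.77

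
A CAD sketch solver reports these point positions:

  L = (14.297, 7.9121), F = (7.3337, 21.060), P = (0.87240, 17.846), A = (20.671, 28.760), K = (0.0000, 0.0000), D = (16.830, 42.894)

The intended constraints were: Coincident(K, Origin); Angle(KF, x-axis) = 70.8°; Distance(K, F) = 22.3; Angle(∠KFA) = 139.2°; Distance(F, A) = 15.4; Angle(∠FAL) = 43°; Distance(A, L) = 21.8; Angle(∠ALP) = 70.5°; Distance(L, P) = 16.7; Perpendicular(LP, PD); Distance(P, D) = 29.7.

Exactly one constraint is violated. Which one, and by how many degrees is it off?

Perpendicular(LP, PD) — off by 4.00°.

K = (0.00, 0.00) ✓; KF at 70.80° ✓; |KF| = 22.30 ✓; ∠KFA = 139.2° ✓; |FA| = 15.40 ✓; ∠FAL = 43.00° ✓; |AL| = 21.80 ✓; ∠ALP = 70.50° ✓; |LP| = 16.70 ✓; ∠(LP, PD) = 86.00° ✗; |PD| = 29.70 ✓.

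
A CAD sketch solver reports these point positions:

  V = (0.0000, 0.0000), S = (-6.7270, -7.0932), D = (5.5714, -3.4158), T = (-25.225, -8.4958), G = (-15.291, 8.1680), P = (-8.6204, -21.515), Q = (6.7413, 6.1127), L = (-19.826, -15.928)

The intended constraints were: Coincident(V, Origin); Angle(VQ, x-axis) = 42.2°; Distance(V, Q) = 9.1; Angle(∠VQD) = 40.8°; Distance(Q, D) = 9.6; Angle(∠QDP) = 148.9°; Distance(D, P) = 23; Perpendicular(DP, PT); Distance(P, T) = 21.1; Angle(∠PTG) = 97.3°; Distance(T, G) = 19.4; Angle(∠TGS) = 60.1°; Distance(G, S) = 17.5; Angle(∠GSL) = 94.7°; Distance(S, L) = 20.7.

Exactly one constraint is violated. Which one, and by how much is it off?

Distance(S, L) = 20.7 — off by 4.90.

V = (0.00, 0.00) ✓; VQ at 42.20° ✓; |VQ| = 9.100 ✓; ∠VQD = 40.80° ✓; |QD| = 9.600 ✓; ∠QDP = 148.9° ✓; |DP| = 23.00 ✓; ∠(DP, PT) = 90.00° ✓; |PT| = 21.10 ✓; ∠PTG = 97.30° ✓; |TG| = 19.40 ✓; ∠TGS = 60.10° ✓; |GS| = 17.50 ✓; ∠GSL = 94.70° ✓; |SL| = 15.80 ✗.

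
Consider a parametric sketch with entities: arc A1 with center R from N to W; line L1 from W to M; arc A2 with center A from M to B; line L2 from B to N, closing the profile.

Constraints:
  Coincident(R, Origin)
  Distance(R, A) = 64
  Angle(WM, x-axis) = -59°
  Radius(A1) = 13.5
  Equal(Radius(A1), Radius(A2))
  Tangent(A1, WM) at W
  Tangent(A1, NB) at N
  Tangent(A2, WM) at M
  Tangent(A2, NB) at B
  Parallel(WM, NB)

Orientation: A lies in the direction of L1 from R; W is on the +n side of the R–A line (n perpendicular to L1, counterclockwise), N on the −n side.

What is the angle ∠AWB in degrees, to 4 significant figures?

10.96°

Tangency of A1 to both parallel lines with radius 13.5 puts W and N at R ± 13.5·n: W = (11.57, 6.953), N = (-11.57, -6.953). Equal radii place M and B the same way about A: M = A + 13.5·n = (44.53, -47.91), B = A − 13.5·n = (21.39, -61.81). Then cos ∠AWB = WA·WB / (|WA||WB|), giving 10.96°.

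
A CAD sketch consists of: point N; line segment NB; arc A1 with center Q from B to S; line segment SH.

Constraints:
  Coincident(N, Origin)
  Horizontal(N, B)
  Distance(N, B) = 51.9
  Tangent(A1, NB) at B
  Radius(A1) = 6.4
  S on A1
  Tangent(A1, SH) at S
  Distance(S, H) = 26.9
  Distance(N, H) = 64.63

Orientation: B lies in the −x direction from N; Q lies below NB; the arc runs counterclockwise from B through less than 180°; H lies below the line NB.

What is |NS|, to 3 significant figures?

58.7

Checks: N.y = 0.00, B.y = 0.00 ✓; |QS| = 6.400 ✓; ∠(QS, SH) = 90.00° ✓; |SH| = 26.90 ✓; |NH| = 64.63 ✓.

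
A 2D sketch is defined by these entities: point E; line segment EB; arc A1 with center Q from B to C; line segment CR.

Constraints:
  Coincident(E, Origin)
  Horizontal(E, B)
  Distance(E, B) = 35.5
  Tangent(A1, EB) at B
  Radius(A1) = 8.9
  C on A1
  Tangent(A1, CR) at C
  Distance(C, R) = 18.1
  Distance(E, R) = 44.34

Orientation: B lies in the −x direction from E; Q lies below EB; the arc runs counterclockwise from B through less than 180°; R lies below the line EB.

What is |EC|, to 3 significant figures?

45.2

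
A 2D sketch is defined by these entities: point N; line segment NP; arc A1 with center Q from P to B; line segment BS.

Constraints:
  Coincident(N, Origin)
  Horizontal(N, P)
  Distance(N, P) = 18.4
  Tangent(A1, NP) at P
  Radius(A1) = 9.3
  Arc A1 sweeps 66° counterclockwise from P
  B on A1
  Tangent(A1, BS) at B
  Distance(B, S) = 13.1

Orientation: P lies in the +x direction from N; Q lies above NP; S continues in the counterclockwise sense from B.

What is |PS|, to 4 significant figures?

22.29

N is at the origin; NP is horizontal with |NP| = 18.4 and P on the +x side, so P = (18.40, 0.000). The tangent condition forces QP to be normal to NP, so Q = P + (0, 9.3) = (18.40, 9.300). On A1, P sits at bearing -90° from Q; a 66° counterclockwise sweep puts B at bearing -24°, so B = Q + 9.3·(cos -24°, sin -24°) = (26.90, 5.517). Since A1 is tangent to BS there, QB ⟂ BS, so BS runs along (−sin -24°, cos -24°); with |BS| = 13.1, S = (32.22, 17.48). Then |PS| = |S − P| = 22.29.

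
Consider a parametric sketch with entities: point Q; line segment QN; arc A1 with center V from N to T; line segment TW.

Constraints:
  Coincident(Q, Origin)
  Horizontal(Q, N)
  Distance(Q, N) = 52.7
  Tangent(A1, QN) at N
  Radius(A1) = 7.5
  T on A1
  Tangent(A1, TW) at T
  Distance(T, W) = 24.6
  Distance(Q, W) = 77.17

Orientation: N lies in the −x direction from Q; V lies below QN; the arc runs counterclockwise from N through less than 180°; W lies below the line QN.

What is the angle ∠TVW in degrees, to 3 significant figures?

73.0°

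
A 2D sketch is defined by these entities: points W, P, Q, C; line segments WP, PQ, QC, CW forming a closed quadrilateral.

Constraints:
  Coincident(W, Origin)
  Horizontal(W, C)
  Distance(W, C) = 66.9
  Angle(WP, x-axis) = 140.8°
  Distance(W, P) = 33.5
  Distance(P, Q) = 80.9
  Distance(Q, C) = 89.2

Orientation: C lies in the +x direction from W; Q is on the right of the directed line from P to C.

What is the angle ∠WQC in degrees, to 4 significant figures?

48.53°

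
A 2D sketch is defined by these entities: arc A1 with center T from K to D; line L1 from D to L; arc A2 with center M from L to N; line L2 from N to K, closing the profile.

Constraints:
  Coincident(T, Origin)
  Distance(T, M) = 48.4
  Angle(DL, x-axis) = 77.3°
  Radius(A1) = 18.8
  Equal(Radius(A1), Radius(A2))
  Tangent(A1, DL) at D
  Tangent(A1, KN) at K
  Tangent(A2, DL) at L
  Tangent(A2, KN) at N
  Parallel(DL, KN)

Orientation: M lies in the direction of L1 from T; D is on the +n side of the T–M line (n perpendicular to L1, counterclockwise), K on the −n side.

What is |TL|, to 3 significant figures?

51.9

The slot axis is L1's direction at 77.3°, so u = (cos 77.3°, sin 77.3°) = (0.220, 0.976) and n = (−sin 77.3°, cos 77.3°) = (-0.976, 0.220). T is at the origin and M lies 48.4 along u from T, so M = 48.4·u = (10.6, 47.2). Tangency of A1 to both parallel lines with radius 18.8 puts D and K at T ± 18.8·n: D = (-18.3, 4.13), K = (18.3, -4.13). Equal radii place L and N the same way about M: L = M + 18.8·n = (-7.70, 51.3), N = M − 18.8·n = (29.0, 43.1). Then |TL| = |L − T| = 51.9.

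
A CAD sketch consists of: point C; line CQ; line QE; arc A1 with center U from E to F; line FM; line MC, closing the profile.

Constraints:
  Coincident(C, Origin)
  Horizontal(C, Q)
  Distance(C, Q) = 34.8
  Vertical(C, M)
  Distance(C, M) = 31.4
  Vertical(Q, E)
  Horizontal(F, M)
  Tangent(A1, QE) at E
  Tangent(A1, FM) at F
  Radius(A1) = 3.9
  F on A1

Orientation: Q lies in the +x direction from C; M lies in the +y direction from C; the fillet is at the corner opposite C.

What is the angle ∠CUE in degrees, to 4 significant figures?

138.3°

The virtual corner opposite C is at (34.80, 31.40). The tangent condition forces UE to be normal to QE and since A1 is tangent to FM there, UF ⟂ FM, with radius 3.9, so the center U sits 3.9 in from both sides at U = (30.90, 27.50). That places the tangent points at E = (34.80, 27.50) on QE and F = (30.90, 31.40) on FM. Then cos ∠CUE = UC·UE / (|UC||UE|), giving 138.3°.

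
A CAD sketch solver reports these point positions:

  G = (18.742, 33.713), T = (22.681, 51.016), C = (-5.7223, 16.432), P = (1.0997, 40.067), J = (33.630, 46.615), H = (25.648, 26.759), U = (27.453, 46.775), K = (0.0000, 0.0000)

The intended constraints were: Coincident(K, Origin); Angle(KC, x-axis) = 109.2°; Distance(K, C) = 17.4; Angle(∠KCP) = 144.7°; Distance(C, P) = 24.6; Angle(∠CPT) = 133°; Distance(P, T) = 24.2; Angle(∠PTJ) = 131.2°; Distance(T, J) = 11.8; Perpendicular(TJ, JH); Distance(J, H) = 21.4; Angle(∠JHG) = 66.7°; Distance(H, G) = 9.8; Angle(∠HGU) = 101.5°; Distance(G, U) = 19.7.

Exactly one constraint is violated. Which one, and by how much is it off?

Distance(G, U) = 19.7 — off by 4.00.

K = (0.00, 0.00) ✓; KC at 109.2° ✓; |KC| = 17.40 ✓; ∠KCP = 144.7° ✓; |CP| = 24.60 ✓; ∠CPT = 133.0° ✓; |PT| = 24.20 ✓; ∠PTJ = 131.2° ✓; |TJ| = 11.80 ✓; ∠(TJ, JH) = 90.00° ✓; |JH| = 21.40 ✓; ∠JHG = 66.70° ✓; |HG| = 9.801 ✓; ∠HGU = 101.5° ✓; |GU| = 15.70 ✗.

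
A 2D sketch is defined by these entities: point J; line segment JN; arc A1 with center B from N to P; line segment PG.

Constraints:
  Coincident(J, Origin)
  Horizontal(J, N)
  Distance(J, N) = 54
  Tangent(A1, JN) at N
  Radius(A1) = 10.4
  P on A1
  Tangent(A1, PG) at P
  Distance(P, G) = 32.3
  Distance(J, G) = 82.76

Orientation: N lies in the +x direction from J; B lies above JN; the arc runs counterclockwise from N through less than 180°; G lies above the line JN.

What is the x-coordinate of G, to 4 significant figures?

73.39

J is at the origin; JN is horizontal with |JN| = 54.0 and N on the +x side, so N = (54.00, 0.000). Tangency of A1 to JN means the radius BN is perpendicular to JN, so B = N + (0, 10.4) = (54.00, 10.40). Since BP ⟂ PG (tangency), |BG| = √(10.4² + 32.3²) = 33.93 regardless of where P sits on A1. So G lies on both circle(J, 82.76) and circle(B, 33.93); the above-JN intersection is G = (73.39, 38.25). P is the foot of the tangent from G: P = (63.95, 7.358).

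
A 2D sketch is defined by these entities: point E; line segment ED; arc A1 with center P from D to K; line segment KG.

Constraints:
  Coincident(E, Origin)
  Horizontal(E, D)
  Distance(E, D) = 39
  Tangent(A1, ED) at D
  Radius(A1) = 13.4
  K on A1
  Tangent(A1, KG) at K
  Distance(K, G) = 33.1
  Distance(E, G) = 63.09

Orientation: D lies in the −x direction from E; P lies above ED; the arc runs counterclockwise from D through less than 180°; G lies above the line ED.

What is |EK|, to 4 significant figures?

32.54

E is at the origin; E and D share the same y with |ED| = 39.0 and D on the −x side, so D = (-39.00, 0.000). A1 meets ED tangentially, so PD is at right angles to ED, so P = D + (0, 13.4) = (-39.00, 13.40). Since PK ⟂ KG (tangency), |PG| = √(13.4² + 33.1²) = 35.71 regardless of where K sits on A1. So G lies on both circle(E, 63.09) and circle(P, 35.71); the above-ED intersection is G = (-39.61, 49.10). K is the foot of the tangent from G: K = (-26.67, 18.64).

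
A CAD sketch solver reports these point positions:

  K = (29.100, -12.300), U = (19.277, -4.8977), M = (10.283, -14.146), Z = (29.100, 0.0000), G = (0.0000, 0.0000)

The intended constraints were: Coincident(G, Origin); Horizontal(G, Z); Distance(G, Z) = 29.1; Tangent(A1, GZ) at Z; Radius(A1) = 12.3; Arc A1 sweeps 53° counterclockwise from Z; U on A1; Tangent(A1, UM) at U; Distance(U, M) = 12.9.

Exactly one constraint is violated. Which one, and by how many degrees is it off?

Tangent(A1, UM) at U — off by 7.20°.

G = (0.00, 0.00) ✓; G.y = 0.00, Z.y = 0.00 ✓; |GZ| = 29.10 ✓; ∠(KZ, ZG) = 90.00° ✓; |KZ| = 12.30 ✓; bearing(K→U) − bearing(K→Z) = 53.00° ✓; |KU| = 12.30 ✓; ∠(KU, UM) = 97.20° ✗; |UM| = 12.90 ✓.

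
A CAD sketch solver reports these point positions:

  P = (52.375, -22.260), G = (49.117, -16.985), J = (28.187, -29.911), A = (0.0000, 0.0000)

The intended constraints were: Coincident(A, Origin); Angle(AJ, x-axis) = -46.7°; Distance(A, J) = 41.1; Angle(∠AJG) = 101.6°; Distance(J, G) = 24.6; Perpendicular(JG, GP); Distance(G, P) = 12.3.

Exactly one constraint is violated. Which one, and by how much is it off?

Distance(G, P) = 12.3 — off by 6.10.

A = (0.00, 0.00) ✓; AJ at -46.70° ✓; |AJ| = 41.10 ✓; ∠AJG = 101.6° ✓; |JG| = 24.60 ✓; ∠(JG, GP) = 90.00° ✓; |GP| = 6.200 ✗.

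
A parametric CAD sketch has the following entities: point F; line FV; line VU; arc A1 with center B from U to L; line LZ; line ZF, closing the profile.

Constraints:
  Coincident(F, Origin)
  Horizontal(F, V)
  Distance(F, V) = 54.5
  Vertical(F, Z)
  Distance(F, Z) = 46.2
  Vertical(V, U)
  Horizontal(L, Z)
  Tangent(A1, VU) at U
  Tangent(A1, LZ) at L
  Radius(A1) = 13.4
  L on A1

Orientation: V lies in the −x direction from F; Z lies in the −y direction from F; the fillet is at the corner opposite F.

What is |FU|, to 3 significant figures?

63.6

F is at the origin; F and V share the same y with |FV| = 54.5 and V on the −x side, so V = (-54.5, 0.00). FZ is vertical with |FZ| = 46.2 and Z on the −y side, so Z = (0.00, -46.2). The virtual corner opposite F is at (-54.5, -46.2). A1 meets VU tangentially, so BU is at right angles to VU and since A1 is tangent to LZ there, BL ⟂ LZ, with radius 13.4, so the center B sits 13.4 in from both sides at B = (-41.1, -32.8). That places the tangent points at U = (-54.5, -32.8) on VU and L = (-41.1, -46.2) on LZ. Then |FU| = |U − F| = 63.6.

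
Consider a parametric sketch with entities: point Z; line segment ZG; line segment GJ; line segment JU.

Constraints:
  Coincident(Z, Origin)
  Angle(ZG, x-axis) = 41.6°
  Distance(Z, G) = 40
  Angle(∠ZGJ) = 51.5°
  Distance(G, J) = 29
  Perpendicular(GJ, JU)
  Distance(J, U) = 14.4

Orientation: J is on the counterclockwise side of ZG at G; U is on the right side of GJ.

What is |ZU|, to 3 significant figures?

45.9

Z is at the origin; ZG runs at 41.6° with length 40.0, so G = 40.0·(cos 41.6°, sin 41.6°) = (29.9, 26.6). ∠ZGJ = 51.5°, so GJ runs at 41.6° + (180° − 51.5°) = 170° from the x-axis; with |GJ| = 29.0, J = G + 29.0·(cos 170°, sin 170°) = (1.34, 31.5). The perpendicularity gives JU at right angles to GJ; with |JU| = 14.4 on the right of GJ, U = J + 14.4·(0.172, 0.985) = (3.82, 45.7). Then |ZU| = |U − Z| = 45.9.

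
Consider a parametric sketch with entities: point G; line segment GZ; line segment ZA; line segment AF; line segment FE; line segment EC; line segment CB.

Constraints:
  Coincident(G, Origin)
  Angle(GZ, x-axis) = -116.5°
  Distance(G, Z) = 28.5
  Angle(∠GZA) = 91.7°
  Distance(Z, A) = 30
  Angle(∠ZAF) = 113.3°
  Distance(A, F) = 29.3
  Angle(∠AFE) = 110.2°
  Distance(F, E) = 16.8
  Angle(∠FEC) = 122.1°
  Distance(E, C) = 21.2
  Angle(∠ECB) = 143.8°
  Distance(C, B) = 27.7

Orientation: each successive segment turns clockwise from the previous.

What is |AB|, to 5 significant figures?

40.471

G is at the origin; GZ runs at -116.5° with length 28.5, so Z = (-12.717, -25.506). ∠GZA = 91.7° gives ZA at 155.20° from the x-axis; with |ZA| = 30.0, A = (-39.950, -12.922). ∠ZAF = 113.3° gives AF at 88.500° from the x-axis; with |AF| = 29.3, F = (-39.183, 16.368). ∠AFE = 110.2° gives FE at 18.700° from the x-axis; with |FE| = 16.8, E = (-23.270, 21.754). ∠FEC = 122.1° gives EC at -39.200° from the x-axis; with |EC| = 21.2, C = (-6.8410, 8.3552). ∠ECB = 143.8° gives CB at -75.400° from the x-axis; with |CB| = 27.7, B = (0.14130, -18.450). Then |AB| = |B − A| = 40.471.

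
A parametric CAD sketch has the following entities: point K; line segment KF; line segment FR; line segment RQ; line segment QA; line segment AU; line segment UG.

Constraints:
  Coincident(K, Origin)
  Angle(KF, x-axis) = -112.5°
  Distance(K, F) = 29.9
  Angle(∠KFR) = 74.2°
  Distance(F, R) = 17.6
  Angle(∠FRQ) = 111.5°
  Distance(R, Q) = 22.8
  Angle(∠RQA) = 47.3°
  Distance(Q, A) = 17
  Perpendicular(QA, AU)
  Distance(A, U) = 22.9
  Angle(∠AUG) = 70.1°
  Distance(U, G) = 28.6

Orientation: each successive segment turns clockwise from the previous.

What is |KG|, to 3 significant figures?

35.7

K is at the origin; KF runs at -112.5° with length 29.9, so F = (-11.4, -27.6). ∠KFR = 74.2° gives FR at 142° from the x-axis; with |FR| = 17.6, R = (-25.3, -16.7). ∠FRQ = 111.5° gives RQ at 73.2° from the x-axis; with |RQ| = 22.8, Q = (-18.7, 5.11). ∠RQA = 47.3° gives QA at -59.5° from the x-axis; with |QA| = 17.0, A = (-10.0, -9.54). The perpendicularity gives AU at right angles to QA, so AU runs at -150°; with |AU| = 22.9, U = (-29.8, -21.2). ∠AUG = 70.1° gives UG at 101° from the x-axis; with |UG| = 28.6, G = (-35.0, 6.95). Then |KG| = |G − K| = 35.7.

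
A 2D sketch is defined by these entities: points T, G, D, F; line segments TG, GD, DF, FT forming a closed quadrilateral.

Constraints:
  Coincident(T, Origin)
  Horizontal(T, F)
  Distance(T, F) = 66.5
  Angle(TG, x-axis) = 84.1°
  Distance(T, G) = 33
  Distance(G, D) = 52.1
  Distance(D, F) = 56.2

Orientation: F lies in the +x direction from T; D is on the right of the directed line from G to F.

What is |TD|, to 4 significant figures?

22.67

T is at the origin; T and F share the same y with |TF| = 66.5 and F in +x, so F = (66.5, 0). TG runs at 84.1° with |TG| = 33.0, so G = (3.392, 32.83). D is determined by |GD| = 52.1 and |DF| = 56.2 together: it lies at the intersection of circle(G, 52.1) and circle(F, 56.2). With |GF| = 71.13, the foot of the radical line on GF is 32.45 from G and the perpendicular offset is √(52.1² − 32.45²) = 40.76. Taking the right-of-GF solution: D = (13.37, -18.31).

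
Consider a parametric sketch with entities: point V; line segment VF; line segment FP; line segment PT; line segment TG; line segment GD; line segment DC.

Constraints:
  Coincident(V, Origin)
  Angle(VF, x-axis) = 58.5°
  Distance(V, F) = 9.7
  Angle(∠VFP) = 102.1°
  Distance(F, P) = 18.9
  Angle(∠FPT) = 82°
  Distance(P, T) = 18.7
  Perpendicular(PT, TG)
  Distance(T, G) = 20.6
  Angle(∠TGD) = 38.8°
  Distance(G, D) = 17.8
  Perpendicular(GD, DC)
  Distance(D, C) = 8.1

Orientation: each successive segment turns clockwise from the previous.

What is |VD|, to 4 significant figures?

13.55

V is at the origin; VF runs at 58.5° with length 9.7, so F = (5.068, 8.271). ∠VFP = 102.1° gives FP at -19.40° from the x-axis; with |FP| = 18.9, P = (22.90, 1.993). ∠FPT = 82.0° gives PT at -117.4° from the x-axis; with |PT| = 18.7, T = (14.29, -14.61). The perpendicularity gives TG at right angles to PT, so TG runs at 152.6°; with |TG| = 20.6, G = (-4.000, -5.129). ∠TGD = 38.8° gives GD at 11.40° from the x-axis; with |GD| = 17.8, D = (13.45, -1.611). Then |VD| = |D − V| = 13.55.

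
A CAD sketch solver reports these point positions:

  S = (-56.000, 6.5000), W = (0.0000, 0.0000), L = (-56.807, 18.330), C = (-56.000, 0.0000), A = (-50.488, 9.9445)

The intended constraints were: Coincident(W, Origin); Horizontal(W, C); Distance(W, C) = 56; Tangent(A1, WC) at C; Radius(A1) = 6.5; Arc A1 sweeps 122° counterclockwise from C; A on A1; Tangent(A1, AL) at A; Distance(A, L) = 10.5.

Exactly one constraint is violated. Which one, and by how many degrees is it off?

Tangent(A1, AL) at A — off by 5.00°.

W = (0.00, 0.00) ✓; W.y = 0.00, C.y = 0.00 ✓; |WC| = 56.00 ✓; ∠(SC, CW) = 90.00° ✓; |SC| = 6.500 ✓; bearing(S→A) − bearing(S→C) = 122.0° ✓; |SA| = 6.500 ✓; ∠(SA, AL) = 85.00° ✗; |AL| = 10.50 ✓.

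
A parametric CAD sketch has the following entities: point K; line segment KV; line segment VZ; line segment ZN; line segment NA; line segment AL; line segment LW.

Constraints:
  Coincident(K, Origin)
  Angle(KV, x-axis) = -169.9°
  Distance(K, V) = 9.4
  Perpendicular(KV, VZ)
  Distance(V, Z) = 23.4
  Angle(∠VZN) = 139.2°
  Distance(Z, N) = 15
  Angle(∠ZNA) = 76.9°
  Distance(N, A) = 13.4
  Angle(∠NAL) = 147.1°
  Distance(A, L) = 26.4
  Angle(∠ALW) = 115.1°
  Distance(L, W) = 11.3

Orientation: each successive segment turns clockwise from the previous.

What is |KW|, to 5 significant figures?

7.7902

∠NAL = 147.1° gives AL at -76.700° from the x-axis; with |AL| = 26.4, L = (10.045, -0.67993). ∠ALW = 115.1° gives LW at -141.60° from the x-axis; with |LW| = 11.3, W = (1.1894, -7.6989). Then |KW| = |W − K| = 7.7902.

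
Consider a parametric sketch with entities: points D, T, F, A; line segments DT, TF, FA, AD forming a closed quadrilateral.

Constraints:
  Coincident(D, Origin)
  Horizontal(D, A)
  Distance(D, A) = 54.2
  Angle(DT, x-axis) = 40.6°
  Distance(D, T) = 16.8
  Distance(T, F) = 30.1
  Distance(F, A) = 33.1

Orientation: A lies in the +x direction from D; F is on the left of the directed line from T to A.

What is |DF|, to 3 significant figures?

46.9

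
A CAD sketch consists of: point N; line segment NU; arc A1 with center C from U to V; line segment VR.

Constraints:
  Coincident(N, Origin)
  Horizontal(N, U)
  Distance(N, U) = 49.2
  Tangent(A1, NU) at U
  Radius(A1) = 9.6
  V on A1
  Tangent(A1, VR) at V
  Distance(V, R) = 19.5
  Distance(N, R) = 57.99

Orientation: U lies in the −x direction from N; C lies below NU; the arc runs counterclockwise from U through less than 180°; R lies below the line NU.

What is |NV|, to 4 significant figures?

59.41

Checks: |CU| = 9.600 ✓; |CV| = 9.600 ✓; ∠(CV, VR) = 90.00° ✓; |VR| = 19.50 ✓; |NR| = 57.99 ✓.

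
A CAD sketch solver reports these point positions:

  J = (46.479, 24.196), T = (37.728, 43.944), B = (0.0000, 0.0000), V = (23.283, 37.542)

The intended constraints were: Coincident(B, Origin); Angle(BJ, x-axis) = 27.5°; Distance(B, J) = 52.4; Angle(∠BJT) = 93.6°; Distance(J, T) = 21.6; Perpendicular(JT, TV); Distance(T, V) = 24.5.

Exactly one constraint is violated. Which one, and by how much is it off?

Distance(T, V) = 24.5 — off by 8.70.

B = (0.00, 0.00) ✓; BJ at 27.50° ✓; |BJ| = 52.40 ✓; ∠BJT = 93.60° ✓; |JT| = 21.60 ✓; ∠(JT, TV) = 90.00° ✓; |TV| = 15.80 ✗.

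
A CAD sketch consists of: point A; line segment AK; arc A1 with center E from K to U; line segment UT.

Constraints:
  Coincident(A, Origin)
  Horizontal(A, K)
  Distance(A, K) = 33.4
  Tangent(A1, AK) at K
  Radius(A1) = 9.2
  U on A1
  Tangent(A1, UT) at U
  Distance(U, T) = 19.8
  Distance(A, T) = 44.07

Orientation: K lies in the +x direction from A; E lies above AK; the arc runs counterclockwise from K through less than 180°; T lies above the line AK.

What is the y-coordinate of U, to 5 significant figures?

13.831

A is at the origin; AK is horizontal with |AK| = 33.4 and K on the +x side, so K = (33.400, 0.0000). The tangent condition forces EK to be normal to AK, so E = K + (0, 9.2) = (33.400, 9.2000). Since EU ⟂ UT (tangency), |ET| = √(9.2² + 19.8²) = 21.833 regardless of where U sits on A1. So T lies on both circle(A, 44.07) and circle(E, 21.833); the above-AK intersection is T = (31.383, 30.940). U is the foot of the tangent from T: U = (41.350, 13.831).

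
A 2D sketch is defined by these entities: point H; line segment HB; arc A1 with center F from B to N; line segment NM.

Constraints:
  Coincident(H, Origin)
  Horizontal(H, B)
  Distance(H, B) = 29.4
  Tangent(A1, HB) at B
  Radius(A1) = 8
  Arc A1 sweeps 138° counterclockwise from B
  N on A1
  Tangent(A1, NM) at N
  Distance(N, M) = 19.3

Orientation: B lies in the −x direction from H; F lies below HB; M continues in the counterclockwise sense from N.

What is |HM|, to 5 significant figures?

33.734

H is at the origin; HB is horizontal with |HB| = 29.4 and B on the −x side, so B = (-29.400, 0.0000). A1 meets HB tangentially, so FB is at right angles to HB, so F = B + (0, -8) = (-29.400, -8.0000). On A1, B sits at bearing 90° from F; a 138° counterclockwise sweep puts N at bearing 228°, so N = F + 8.0·(cos 228°, sin 228°) = (-34.753, -13.945). Since A1 is tangent to NM there, FN ⟂ NM, so NM runs along (−sin 228°, cos 228°); with |NM| = 19.3, M = (-20.410, -26.859). Then |HM| = |M − H| = 33.734.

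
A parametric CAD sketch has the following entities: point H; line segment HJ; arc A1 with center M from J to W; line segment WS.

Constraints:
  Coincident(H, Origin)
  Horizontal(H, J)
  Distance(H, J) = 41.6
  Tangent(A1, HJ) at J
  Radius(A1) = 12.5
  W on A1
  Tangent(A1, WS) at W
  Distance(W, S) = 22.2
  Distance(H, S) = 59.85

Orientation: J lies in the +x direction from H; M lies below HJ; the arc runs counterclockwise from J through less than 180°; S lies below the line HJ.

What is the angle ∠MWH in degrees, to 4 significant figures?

106.4°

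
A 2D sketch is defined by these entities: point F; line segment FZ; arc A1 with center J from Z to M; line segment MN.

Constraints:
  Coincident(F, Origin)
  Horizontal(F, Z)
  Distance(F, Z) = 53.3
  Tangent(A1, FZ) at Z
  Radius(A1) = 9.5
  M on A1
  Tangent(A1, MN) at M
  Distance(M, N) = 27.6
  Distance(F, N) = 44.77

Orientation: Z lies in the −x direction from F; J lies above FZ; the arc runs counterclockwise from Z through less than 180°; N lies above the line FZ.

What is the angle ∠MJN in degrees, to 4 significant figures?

71.01°

Checks: |JM| = 9.500 ✓; ∠(JM, MN) = 90.00° ✓; |MN| = 27.60 ✓; |FN| = 44.77 ✓.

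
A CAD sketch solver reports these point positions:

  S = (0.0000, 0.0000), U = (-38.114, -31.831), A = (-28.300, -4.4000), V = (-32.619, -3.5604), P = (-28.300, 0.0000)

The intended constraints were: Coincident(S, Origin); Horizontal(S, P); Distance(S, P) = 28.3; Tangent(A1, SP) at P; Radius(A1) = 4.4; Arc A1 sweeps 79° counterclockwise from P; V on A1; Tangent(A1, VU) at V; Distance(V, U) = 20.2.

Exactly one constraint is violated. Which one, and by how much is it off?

Distance(V, U) = 20.2 — off by 8.60.

S = (0.00, 0.00) ✓; S.y = 0.00, P.y = 0.00 ✓; |SP| = 28.30 ✓; ∠(AP, PS) = 90.00° ✓; |AP| = 4.400 ✓; bearing(A→V) − bearing(A→P) = 79.00° ✓; |AV| = 4.400 ✓; ∠(AV, VU) = 90.00° ✓; |VU| = 28.80 ✗.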